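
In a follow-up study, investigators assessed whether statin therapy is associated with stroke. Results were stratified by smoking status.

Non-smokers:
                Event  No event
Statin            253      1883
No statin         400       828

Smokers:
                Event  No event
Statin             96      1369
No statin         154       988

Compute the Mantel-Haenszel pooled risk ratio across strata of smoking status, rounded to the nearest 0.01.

RR_MH = Σ(aᵢ·n₀ᵢ/nᵢ) / Σ(cᵢ·n₁ᵢ/nᵢ), with n₁ᵢ = aᵢ+bᵢ (exposed), n₀ᵢ = cᵢ+dᵢ (unexposed), nᵢ = n₁ᵢ+n₀ᵢ.
Stratum 1 (Non-smokers): n₁ = 2136, n₀ = 1228, n = 3364; a·n₀/n = 253·1228/3364 = 92.3555; c·n₁/n = 400·2136/3364 = 253.9834
Stratum 2 (Smokers): n₁ = 1465, n₀ = 1142, n = 2607; a·n₀/n = 96·1142/2607 = 42.0529; c·n₁/n = 154·1465/2607 = 86.5401
RR_MH = (92.3555 + 42.0529) / (253.9834 + 86.5401) = 134.4085 / 340.5234 = 0.39471

0.39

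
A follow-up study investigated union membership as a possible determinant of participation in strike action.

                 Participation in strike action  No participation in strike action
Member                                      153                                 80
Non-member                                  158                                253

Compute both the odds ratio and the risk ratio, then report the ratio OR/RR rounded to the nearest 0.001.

1.793

Cells: a = 153, b = 80, c = 158, d = 253.
OR = (153·253)/(80·158) = 38709/12640 = 3.06242
Risk in exposed = 153/233 = 0.65665; risk in unexposed = 158/411 = 0.38443; RR = 1.70813
OR/RR = 3.06242 / 1.70813 = 1.79285
The outcome is not rare, so the OR lies further from 1 than the RR.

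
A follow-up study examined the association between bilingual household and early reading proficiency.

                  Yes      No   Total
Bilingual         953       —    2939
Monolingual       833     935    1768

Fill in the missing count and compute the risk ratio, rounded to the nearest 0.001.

The missing cell is in the exposed row: 2939 − 953 = 1986.
So a = 953, b = 1986, c = 833, d = 935.
RR = [a/(a+b)] / [c/(c+d)] = (953/2939) / (833/1768) = 0.32426/0.47115 = 0.68823

0.688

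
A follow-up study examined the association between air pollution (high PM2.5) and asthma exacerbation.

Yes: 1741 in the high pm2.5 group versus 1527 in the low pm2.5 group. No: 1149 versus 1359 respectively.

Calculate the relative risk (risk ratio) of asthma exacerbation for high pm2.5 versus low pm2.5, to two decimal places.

1.14

From the description: a = 1741, b = 1149, c = 1527, d = 1359.
Risk in exposed = 1741/2890 = 0.60242; risk in unexposed = 1527/2886 = 0.52911.
RR = 0.60242 / 0.52911 = 1.13857
The risk among the exposed is 1.14 times that among the unexposed.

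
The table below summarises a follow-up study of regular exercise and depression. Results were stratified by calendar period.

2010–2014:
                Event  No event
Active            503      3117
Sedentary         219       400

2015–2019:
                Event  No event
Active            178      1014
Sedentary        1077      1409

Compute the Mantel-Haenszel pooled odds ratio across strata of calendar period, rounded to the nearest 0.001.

OR_MH = Σ(aᵢdᵢ/nᵢ) / Σ(bᵢcᵢ/nᵢ), where nᵢ is the stratum total.
Stratum 1 (2010–2014): n = 4239; a·d/n = 503·400/4239 = 47.4640; b·c/n = 3117·219/4239 = 161.0340
Stratum 2 (2015–2019): n = 3678; a·d/n = 178·1409/3678 = 68.1898; b·c/n = 1014·1077/3678 = 296.9217
OR_MH = (47.4640 + 68.1898) / (161.0340 + 296.9217) = 115.6538 / 457.9557 = 0.25254

0.253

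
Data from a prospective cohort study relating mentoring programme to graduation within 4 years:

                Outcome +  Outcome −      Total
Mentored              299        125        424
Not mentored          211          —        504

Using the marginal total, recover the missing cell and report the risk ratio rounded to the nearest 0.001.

The missing cell is in the unexposed row: 504 − 211 = 293.
So a = 299, b = 125, c = 211, d = 293.
RR = [a/(a+b)] / [c/(c+d)] = (299/424) / (211/504) = 0.70519/0.41865 = 1.68443

1.684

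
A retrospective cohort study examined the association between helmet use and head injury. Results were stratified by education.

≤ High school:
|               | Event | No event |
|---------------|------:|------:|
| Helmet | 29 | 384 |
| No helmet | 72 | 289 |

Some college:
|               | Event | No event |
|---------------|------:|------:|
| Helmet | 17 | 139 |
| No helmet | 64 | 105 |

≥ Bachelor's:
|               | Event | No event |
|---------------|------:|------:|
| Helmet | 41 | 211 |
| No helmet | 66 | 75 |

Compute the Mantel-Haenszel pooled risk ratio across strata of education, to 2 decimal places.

0.33

RR_MH = Σ(aᵢ·n₀ᵢ/nᵢ) / Σ(cᵢ·n₁ᵢ/nᵢ), with n₁ᵢ = aᵢ+bᵢ (exposed), n₀ᵢ = cᵢ+dᵢ (unexposed), nᵢ = n₁ᵢ+n₀ᵢ.
Stratum 1 (≤ High school): n₁ = 413, n₀ = 361, n = 774; a·n₀/n = 29·361/774 = 13.5258; c·n₁/n = 72·413/774 = 38.4186
Stratum 2 (Some college): n₁ = 156, n₀ = 169, n = 325; a·n₀/n = 17·169/325 = 8.8400; c·n₁/n = 64·156/325 = 30.7200
Stratum 3 (≥ Bachelor's): n₁ = 252, n₀ = 141, n = 393; a·n₀/n = 41·141/393 = 14.7099; c·n₁/n = 66·252/393 = 42.3206
RR_MH = (13.5258 + 8.8400 + 14.7099) / (38.4186 + 30.7200 + 42.3206) = 37.0758 / 111.4592 = 0.33264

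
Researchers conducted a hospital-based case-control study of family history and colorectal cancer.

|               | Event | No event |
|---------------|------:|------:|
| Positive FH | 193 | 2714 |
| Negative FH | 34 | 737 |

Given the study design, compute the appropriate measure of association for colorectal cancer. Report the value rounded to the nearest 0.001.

Cells: a = 193, b = 2714, c = 34, d = 737.
This is a hospital-based case-control study: participants were sampled on outcome status, so risks in the source population cannot be estimated directly — relative risk is not valid here. The odds ratio is the appropriate measure.
OR = (a·d)/(b·c) = (193 × 737) / (2714 × 34) = 142241 / 92276 = 1.54147

1.541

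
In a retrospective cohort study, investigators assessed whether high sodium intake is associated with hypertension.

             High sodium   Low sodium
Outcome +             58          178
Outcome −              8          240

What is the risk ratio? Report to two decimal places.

2.06

Reading the table with exposure as columns: a = 58 (High sodium, case), b = 8 (High sodium, non-case), c = 178 (Low sodium, case), d = 240.
Risk in exposed = 58/66 = 0.87879; risk in unexposed = 178/418 = 0.42584.
RR = 0.87879 / 0.42584 = 2.06367
The risk among the exposed is 2.06 times that among the unexposed.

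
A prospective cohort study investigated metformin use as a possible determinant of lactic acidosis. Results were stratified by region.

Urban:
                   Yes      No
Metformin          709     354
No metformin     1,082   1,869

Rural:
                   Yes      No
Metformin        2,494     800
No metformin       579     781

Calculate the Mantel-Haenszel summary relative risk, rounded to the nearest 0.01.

1.80

RR_MH = Σ(aᵢ·n₀ᵢ/nᵢ) / Σ(cᵢ·n₁ᵢ/nᵢ), with n₁ᵢ = aᵢ+bᵢ (exposed), n₀ᵢ = cᵢ+dᵢ (unexposed), nᵢ = n₁ᵢ+n₀ᵢ.
Stratum 1 (Urban): n₁ = 1063, n₀ = 2951, n = 4014; a·n₀/n = 709·2951/4014 = 521.2404; c·n₁/n = 1082·1063/4014 = 286.5386
Stratum 2 (Rural): n₁ = 3294, n₀ = 1360, n = 4654; a·n₀/n = 2494·1360/4654 = 728.8010; c·n₁/n = 579·3294/4654 = 409.8036
RR_MH = (521.2404 + 728.8010) / (286.5386 + 409.8036) = 1250.0414 / 696.3422 = 1.79515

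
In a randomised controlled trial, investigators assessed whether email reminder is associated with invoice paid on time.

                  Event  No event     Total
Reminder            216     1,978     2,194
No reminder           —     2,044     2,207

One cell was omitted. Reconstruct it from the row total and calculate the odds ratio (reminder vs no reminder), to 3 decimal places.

1.369

The missing cell is in the unexposed row: 2207 − 2044 = 163.
So a = 216, b = 1978, c = 163, d = 2044.
OR = (a·d)/(b·c) = (216 × 2044) / (1978 × 163) = 441504 / 322414 = 1.36937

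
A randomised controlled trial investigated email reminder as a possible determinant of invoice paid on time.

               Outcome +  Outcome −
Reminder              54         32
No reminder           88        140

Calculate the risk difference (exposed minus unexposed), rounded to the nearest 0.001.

Cells: a = 54, b = 32, c = 88, d = 140.
Risk in exposed = 54/86 = 0.627907; risk in unexposed = 88/228 = 0.385965.
Risk difference = 0.627907 − 0.385965 = 0.241942

0.242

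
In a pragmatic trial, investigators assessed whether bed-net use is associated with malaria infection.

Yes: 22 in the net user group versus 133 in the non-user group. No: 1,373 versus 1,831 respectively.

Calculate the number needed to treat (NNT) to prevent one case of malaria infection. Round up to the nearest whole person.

Risk in treated group = 22/1395 = 0.01577; risk in control = 133/1964 = 0.06772.
Absolute risk reduction = 0.06772 − 0.01577 = 0.05195
NNT = 1 / ARR = 1 / 0.05195 = 19.250 → round up → 20

20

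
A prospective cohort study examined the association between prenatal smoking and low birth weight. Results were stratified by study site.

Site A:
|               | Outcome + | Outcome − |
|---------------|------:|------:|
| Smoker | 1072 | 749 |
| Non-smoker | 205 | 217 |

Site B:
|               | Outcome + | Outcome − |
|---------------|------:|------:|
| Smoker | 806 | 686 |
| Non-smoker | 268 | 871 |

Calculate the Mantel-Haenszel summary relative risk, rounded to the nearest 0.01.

RR_MH = Σ(aᵢ·n₀ᵢ/nᵢ) / Σ(cᵢ·n₁ᵢ/nᵢ), with n₁ᵢ = aᵢ+bᵢ (exposed), n₀ᵢ = cᵢ+dᵢ (unexposed), nᵢ = n₁ᵢ+n₀ᵢ.
Stratum 1 (Site A): n₁ = 1821, n₀ = 422, n = 2243; a·n₀/n = 1072·422/2243 = 201.6870; c·n₁/n = 205·1821/2243 = 166.4311
Stratum 2 (Site B): n₁ = 1492, n₀ = 1139, n = 2631; a·n₀/n = 806·1139/2631 = 348.9297; c·n₁/n = 268·1492/2631 = 151.9787
RR_MH = (201.6870 + 348.9297) / (166.4311 + 151.9787) = 550.6167 / 318.4098 = 1.72927

1.73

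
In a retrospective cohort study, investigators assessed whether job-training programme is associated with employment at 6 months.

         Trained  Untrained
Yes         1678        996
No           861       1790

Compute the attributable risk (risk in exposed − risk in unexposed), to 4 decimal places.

0.3034

Reading the table with exposure as columns: a = 1678 (Trained, case), b = 861 (Trained, non-case), c = 996 (Untrained, case), d = 1790.
Risk in exposed = 1678/2539 = 0.660890; risk in unexposed = 996/2786 = 0.357502.
Risk difference = 0.660890 − 0.357502 = 0.303388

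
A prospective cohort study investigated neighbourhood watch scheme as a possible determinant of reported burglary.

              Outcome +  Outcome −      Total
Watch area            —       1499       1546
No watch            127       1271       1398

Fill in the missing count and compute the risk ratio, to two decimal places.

0.33

The missing cell is in the exposed row: 1546 − 1499 = 47.
So a = 47, b = 1499, c = 127, d = 1271.
RR = [a/(a+b)] / [c/(c+d)] = (47/1546) / (127/1398) = 0.03040/0.09084 = 0.33465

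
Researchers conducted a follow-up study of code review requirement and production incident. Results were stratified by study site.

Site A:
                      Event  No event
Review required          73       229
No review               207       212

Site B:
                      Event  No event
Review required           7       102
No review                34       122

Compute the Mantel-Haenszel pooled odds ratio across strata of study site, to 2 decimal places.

0.31

OR_MH = Σ(aᵢdᵢ/nᵢ) / Σ(bᵢcᵢ/nᵢ), where nᵢ is the stratum total.
Stratum 1 (Site A): n = 721; a·d/n = 73·212/721 = 21.4646; b·c/n = 229·207/721 = 65.7462
Stratum 2 (Site B): n = 265; a·d/n = 7·122/265 = 3.2226; b·c/n = 102·34/265 = 13.0868
OR_MH = (21.4646 + 3.2226) / (65.7462 + 13.0868) = 24.6873 / 78.8330 = 0.31316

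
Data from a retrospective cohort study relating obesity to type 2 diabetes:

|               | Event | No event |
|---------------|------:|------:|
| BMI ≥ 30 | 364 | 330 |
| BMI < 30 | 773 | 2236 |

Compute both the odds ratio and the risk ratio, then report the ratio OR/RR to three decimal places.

Cells: a = 364, b = 330, c = 773, d = 2236.
OR = (364·2236)/(330·773) = 813904/255090 = 3.19065
Risk in exposed = 364/694 = 0.52450; risk in unexposed = 773/3009 = 0.25690; RR = 2.04167
OR/RR = 3.19065 / 2.04167 = 1.56277
The outcome is not rare, so the OR lies further from 1 than the RR.

1.563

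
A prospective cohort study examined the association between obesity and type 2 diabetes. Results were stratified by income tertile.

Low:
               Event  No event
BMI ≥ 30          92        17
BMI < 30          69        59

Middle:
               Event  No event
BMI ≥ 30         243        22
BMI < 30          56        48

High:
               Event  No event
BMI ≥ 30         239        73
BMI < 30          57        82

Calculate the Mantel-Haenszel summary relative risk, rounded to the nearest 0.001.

RR_MH = Σ(aᵢ·n₀ᵢ/nᵢ) / Σ(cᵢ·n₁ᵢ/nᵢ), with n₁ᵢ = aᵢ+bᵢ (exposed), n₀ᵢ = cᵢ+dᵢ (unexposed), nᵢ = n₁ᵢ+n₀ᵢ.
Stratum 1 (Low): n₁ = 109, n₀ = 128, n = 237; a·n₀/n = 92·128/237 = 49.6878; c·n₁/n = 69·109/237 = 31.7342
Stratum 2 (Middle): n₁ = 265, n₀ = 104, n = 369; a·n₀/n = 243·104/369 = 68.4878; c·n₁/n = 56·265/369 = 40.2168
Stratum 3 (High): n₁ = 312, n₀ = 139, n = 451; a·n₀/n = 239·139/451 = 73.6608; c·n₁/n = 57·312/451 = 39.4324
RR_MH = (49.6878 + 68.4878 + 73.6608) / (31.7342 + 40.2168 + 39.4324) = 191.8363 / 111.3834 = 1.72231

1.722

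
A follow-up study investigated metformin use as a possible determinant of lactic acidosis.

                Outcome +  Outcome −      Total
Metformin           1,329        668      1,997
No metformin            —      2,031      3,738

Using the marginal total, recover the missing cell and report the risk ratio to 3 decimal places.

1.457

The missing cell is in the unexposed row: 3738 − 2031 = 1707.
So a = 1329, b = 668, c = 1707, d = 2031.
RR = [a/(a+b)] / [c/(c+d)] = (1329/1997) / (1707/3738) = 0.66550/0.45666 = 1.45731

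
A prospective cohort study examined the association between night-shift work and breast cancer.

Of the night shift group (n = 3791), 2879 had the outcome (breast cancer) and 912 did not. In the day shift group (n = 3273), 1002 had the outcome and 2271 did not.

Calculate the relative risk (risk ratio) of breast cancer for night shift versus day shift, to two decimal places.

2.48

From the description: a = 2879, b = 912, c = 1002, d = 2271.
Risk in exposed = 2879/3791 = 0.75943; risk in unexposed = 1002/3273 = 0.30614.
RR = 0.75943 / 0.30614 = 2.48065
The risk among the exposed is 2.48 times that among the unexposed.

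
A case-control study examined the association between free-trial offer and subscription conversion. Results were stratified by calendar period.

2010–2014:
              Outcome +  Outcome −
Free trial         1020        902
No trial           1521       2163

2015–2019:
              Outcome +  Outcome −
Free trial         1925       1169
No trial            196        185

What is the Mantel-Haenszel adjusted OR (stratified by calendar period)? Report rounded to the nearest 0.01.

OR_MH = Σ(aᵢdᵢ/nᵢ) / Σ(bᵢcᵢ/nᵢ), where nᵢ is the stratum total.
Stratum 1 (2010–2014): n = 5606; a·d/n = 1020·2163/5606 = 393.5533; b·c/n = 902·1521/5606 = 244.7274
Stratum 2 (2015–2019): n = 3475; a·d/n = 1925·185/3475 = 102.4820; b·c/n = 1169·196/3475 = 65.9350
OR_MH = (393.5533 + 102.4820) / (244.7274 + 65.9350) = 496.0354 / 310.6624 = 1.59670

1.60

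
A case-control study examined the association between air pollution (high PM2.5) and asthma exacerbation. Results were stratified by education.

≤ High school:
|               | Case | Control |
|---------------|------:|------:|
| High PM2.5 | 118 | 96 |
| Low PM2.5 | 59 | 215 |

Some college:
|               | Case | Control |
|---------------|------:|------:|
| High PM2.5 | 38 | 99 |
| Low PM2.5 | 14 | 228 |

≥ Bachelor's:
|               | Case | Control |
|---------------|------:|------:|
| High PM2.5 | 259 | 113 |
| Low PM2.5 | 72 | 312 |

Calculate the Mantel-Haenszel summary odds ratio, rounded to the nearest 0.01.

6.98

OR_MH = Σ(aᵢdᵢ/nᵢ) / Σ(bᵢcᵢ/nᵢ), where nᵢ is the stratum total.
Stratum 1 (≤ High school): n = 488; a·d/n = 118·215/488 = 51.9877; b·c/n = 96·59/488 = 11.6066
Stratum 2 (Some college): n = 379; a·d/n = 38·228/379 = 22.8602; b·c/n = 99·14/379 = 3.6570
Stratum 3 (≥ Bachelor's): n = 756; a·d/n = 259·312/756 = 106.8889; b·c/n = 113·72/756 = 10.7619
OR_MH = (51.9877 + 22.8602 + 106.8889) / (11.6066 + 3.6570 + 10.7619) = 181.7368 / 26.0255 = 6.98304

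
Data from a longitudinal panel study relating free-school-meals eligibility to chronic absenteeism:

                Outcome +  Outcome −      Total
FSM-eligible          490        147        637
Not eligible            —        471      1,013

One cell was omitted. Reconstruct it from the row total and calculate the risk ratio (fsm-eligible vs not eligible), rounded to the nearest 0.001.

1.438

The missing cell is in the unexposed row: 1013 − 471 = 542.
So a = 490, b = 147, c = 542, d = 471.
RR = [a/(a+b)] / [c/(c+d)] = (490/637) / (542/1013) = 0.76923/0.53504 = 1.43770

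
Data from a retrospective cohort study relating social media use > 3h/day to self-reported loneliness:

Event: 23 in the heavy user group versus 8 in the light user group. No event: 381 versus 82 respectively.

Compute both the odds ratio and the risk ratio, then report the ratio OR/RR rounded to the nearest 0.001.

From the description: a = 23, b = 381, c = 8, d = 82.
OR = (23·82)/(381·8) = 1886/3048 = 0.61877
Risk in exposed = 23/404 = 0.05693; risk in unexposed = 8/90 = 0.08889; RR = 0.64047
OR/RR = 0.61877 / 0.64047 = 0.96611
The outcome is rare in both groups, so OR ≈ RR (ratio near 1).

0.966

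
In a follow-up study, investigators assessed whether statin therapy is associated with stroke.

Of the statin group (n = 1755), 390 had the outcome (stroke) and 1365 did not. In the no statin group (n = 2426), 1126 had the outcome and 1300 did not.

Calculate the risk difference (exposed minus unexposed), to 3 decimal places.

From the description: a = 390, b = 1365, c = 1126, d = 1300.
Risk in exposed = 390/1755 = 0.222222; risk in unexposed = 1126/2426 = 0.464138.
Risk difference = 0.222222 − 0.464138 = -0.241916

-0.242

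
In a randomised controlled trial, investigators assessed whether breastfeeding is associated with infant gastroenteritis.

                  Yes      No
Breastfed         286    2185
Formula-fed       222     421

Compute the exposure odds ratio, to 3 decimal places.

Cells: a = 286, b = 2185, c = 222, d = 421.
OR = (a·d)/(b·c) = (286 × 421) / (2185 × 222) = 120406 / 485070 = 0.24822
Exposure is associated with lower odds of infant gastroenteritis (OR = 0.25 < 1).

0.248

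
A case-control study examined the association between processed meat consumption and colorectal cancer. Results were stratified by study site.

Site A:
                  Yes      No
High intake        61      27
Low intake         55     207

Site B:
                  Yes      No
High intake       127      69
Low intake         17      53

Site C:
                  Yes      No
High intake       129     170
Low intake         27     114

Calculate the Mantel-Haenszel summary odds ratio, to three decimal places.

4.968

OR_MH = Σ(aᵢdᵢ/nᵢ) / Σ(bᵢcᵢ/nᵢ), where nᵢ is the stratum total.
Stratum 1 (Site A): n = 350; a·d/n = 61·207/350 = 36.0771; b·c/n = 27·55/350 = 4.2429
Stratum 2 (Site B): n = 266; a·d/n = 127·53/266 = 25.3045; b·c/n = 69·17/266 = 4.4098
Stratum 3 (Site C): n = 440; a·d/n = 129·114/440 = 33.4227; b·c/n = 170·27/440 = 10.4318
OR_MH = (36.0771 + 25.3045 + 33.4227) / (4.2429 + 4.4098 + 10.4318) = 94.8044 / 19.0844 = 4.96762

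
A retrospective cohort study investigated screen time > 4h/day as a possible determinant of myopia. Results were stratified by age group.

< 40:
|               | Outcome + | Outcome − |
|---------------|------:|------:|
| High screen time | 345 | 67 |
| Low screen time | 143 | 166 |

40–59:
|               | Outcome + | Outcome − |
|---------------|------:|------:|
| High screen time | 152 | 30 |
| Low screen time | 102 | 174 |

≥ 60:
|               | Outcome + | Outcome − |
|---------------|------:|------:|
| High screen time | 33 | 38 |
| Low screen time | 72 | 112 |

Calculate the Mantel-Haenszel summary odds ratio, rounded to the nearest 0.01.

4.94

OR_MH = Σ(aᵢdᵢ/nᵢ) / Σ(bᵢcᵢ/nᵢ), where nᵢ is the stratum total.
Stratum 1 (< 40): n = 721; a·d/n = 345·166/721 = 79.4313; b·c/n = 67·143/721 = 13.2885
Stratum 2 (40–59): n = 458; a·d/n = 152·174/458 = 57.7467; b·c/n = 30·102/458 = 6.6812
Stratum 3 (≥ 60): n = 255; a·d/n = 33·112/255 = 14.4941; b·c/n = 38·72/255 = 10.7294
OR_MH = (79.4313 + 57.7467 + 14.4941) / (13.2885 + 6.6812 + 10.7294) = 151.6722 / 30.6991 = 4.94060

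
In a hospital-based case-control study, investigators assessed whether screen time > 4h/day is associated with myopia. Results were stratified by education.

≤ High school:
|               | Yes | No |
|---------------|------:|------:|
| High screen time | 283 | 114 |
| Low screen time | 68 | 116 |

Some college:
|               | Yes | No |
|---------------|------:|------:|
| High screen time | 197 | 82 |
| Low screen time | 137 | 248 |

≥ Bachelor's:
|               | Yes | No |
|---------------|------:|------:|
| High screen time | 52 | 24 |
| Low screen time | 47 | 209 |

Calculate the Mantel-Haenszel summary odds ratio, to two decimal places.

4.84

OR_MH = Σ(aᵢdᵢ/nᵢ) / Σ(bᵢcᵢ/nᵢ), where nᵢ is the stratum total.
Stratum 1 (≤ High school): n = 581; a·d/n = 283·116/581 = 56.5026; b·c/n = 114·68/581 = 13.3425
Stratum 2 (Some college): n = 664; a·d/n = 197·248/664 = 73.5783; b·c/n = 82·137/664 = 16.9187
Stratum 3 (≥ Bachelor's): n = 332; a·d/n = 52·209/332 = 32.7349; b·c/n = 24·47/332 = 3.3976
OR_MH = (56.5026 + 73.5783 + 32.7349) / (13.3425 + 16.9187 + 3.3976) = 162.8158 / 33.6588 = 4.83725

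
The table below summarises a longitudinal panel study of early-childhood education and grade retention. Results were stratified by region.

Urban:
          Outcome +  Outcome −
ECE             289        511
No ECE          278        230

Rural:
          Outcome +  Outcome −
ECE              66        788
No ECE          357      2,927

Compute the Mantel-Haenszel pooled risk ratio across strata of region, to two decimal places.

RR_MH = Σ(aᵢ·n₀ᵢ/nᵢ) / Σ(cᵢ·n₁ᵢ/nᵢ), with n₁ᵢ = aᵢ+bᵢ (exposed), n₀ᵢ = cᵢ+dᵢ (unexposed), nᵢ = n₁ᵢ+n₀ᵢ.
Stratum 1 (Urban): n₁ = 800, n₀ = 508, n = 1308; a·n₀/n = 289·508/1308 = 112.2416; c·n₁/n = 278·800/1308 = 170.0306
Stratum 2 (Rural): n₁ = 854, n₀ = 3284, n = 4138; a·n₀/n = 66·3284/4138 = 52.3789; c·n₁/n = 357·854/4138 = 73.6776
RR_MH = (112.2416 + 52.3789) / (170.0306 + 73.6776) = 164.6205 / 243.7082 = 0.67548

0.68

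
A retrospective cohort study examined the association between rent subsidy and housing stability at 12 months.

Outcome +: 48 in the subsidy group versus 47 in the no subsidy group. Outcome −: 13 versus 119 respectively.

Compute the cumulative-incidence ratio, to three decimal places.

From the description: a = 48, b = 13, c = 47, d = 119.
Risk in exposed = 48/61 = 0.78689; risk in unexposed = 47/166 = 0.28313.
RR = 0.78689 / 0.28313 = 2.77921
The risk among the exposed is 2.78 times that among the unexposed.

2.779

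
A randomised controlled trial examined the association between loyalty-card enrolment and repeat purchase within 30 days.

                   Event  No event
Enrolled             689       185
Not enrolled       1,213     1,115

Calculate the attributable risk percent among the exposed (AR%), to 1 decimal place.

33.9

Cells: a = 689, b = 185, c = 1213, d = 1115.
Risk in exposed = 689/874 = 0.78833; risk in unexposed = 1213/2328 = 0.52105.
RR = 0.78833/0.52105 = 1.51297
AR% = (RR − 1)/RR × 100 = (1.51297 − 1)/1.51297 × 100 = 33.9048%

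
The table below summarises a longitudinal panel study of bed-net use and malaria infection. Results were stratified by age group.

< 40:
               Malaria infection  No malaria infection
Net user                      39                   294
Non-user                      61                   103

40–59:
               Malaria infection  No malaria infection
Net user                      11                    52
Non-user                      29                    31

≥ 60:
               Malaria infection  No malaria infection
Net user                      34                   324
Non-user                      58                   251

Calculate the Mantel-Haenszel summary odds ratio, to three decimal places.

0.309

OR_MH = Σ(aᵢdᵢ/nᵢ) / Σ(bᵢcᵢ/nᵢ), where nᵢ is the stratum total.
Stratum 1 (< 40): n = 497; a·d/n = 39·103/497 = 8.0825; b·c/n = 294·61/497 = 36.0845
Stratum 2 (40–59): n = 123; a·d/n = 11·31/123 = 2.7724; b·c/n = 52·29/123 = 12.2602
Stratum 3 (≥ 60): n = 667; a·d/n = 34·251/667 = 12.7946; b·c/n = 324·58/667 = 28.1739
OR_MH = (8.0825 + 2.7724 + 12.7946) / (36.0845 + 12.2602 + 28.1739) = 23.6495 / 76.5186 = 0.30907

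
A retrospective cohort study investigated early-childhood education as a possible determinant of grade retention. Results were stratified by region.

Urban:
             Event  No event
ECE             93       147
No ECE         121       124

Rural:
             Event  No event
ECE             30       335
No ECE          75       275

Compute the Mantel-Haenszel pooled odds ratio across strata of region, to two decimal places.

0.49

OR_MH = Σ(aᵢdᵢ/nᵢ) / Σ(bᵢcᵢ/nᵢ), where nᵢ is the stratum total.
Stratum 1 (Urban): n = 485; a·d/n = 93·124/485 = 23.7773; b·c/n = 147·121/485 = 36.6742
Stratum 2 (Rural): n = 715; a·d/n = 30·275/715 = 11.5385; b·c/n = 335·75/715 = 35.1399
OR_MH = (23.7773 + 11.5385) / (36.6742 + 35.1399) = 35.3158 / 71.8141 = 0.49177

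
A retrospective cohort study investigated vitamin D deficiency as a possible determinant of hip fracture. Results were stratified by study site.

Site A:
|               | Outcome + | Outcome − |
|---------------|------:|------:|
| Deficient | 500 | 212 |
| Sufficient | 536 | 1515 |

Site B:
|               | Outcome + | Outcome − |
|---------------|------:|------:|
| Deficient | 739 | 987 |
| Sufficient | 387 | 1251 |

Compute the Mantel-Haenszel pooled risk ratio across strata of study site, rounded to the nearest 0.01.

RR_MH = Σ(aᵢ·n₀ᵢ/nᵢ) / Σ(cᵢ·n₁ᵢ/nᵢ), with n₁ᵢ = aᵢ+bᵢ (exposed), n₀ᵢ = cᵢ+dᵢ (unexposed), nᵢ = n₁ᵢ+n₀ᵢ.
Stratum 1 (Site A): n₁ = 712, n₀ = 2051, n = 2763; a·n₀/n = 500·2051/2763 = 371.1545; c·n₁/n = 536·712/2763 = 138.1223
Stratum 2 (Site B): n₁ = 1726, n₀ = 1638, n = 3364; a·n₀/n = 739·1638/3364 = 359.8341; c·n₁/n = 387·1726/3364 = 198.5618
RR_MH = (371.1545 + 359.8341) / (138.1223 + 198.5618) = 730.9887 / 336.6842 = 2.17114

2.17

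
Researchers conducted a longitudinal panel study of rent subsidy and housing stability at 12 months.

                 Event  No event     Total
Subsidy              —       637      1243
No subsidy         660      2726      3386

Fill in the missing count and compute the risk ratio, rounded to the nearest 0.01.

2.50

The missing cell is in the exposed row: 1243 − 637 = 606.
So a = 606, b = 637, c = 660, d = 2726.
RR = [a/(a+b)] / [c/(c+d)] = (606/1243) / (660/3386) = 0.48753/0.19492 = 2.50118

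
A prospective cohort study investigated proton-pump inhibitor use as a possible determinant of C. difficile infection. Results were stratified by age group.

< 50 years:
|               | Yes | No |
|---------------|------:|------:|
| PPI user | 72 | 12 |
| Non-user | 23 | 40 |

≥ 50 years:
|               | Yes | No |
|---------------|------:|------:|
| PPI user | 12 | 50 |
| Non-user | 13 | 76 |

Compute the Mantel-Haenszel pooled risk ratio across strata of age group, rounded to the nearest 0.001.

RR_MH = Σ(aᵢ·n₀ᵢ/nᵢ) / Σ(cᵢ·n₁ᵢ/nᵢ), with n₁ᵢ = aᵢ+bᵢ (exposed), n₀ᵢ = cᵢ+dᵢ (unexposed), nᵢ = n₁ᵢ+n₀ᵢ.
Stratum 1 (< 50 years): n₁ = 84, n₀ = 63, n = 147; a·n₀/n = 72·63/147 = 30.8571; c·n₁/n = 23·84/147 = 13.1429
Stratum 2 (≥ 50 years): n₁ = 62, n₀ = 89, n = 151; a·n₀/n = 12·89/151 = 7.0728; c·n₁/n = 13·62/151 = 5.3377
RR_MH = (30.8571 + 7.0728) / (13.1429 + 5.3377) = 37.9300 / 18.4806 = 2.05242

2.052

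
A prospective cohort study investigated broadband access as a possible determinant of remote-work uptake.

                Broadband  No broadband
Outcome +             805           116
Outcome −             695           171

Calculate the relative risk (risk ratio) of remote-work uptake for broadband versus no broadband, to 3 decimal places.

Reading the table with exposure as columns: a = 805 (Broadband, case), b = 695 (Broadband, non-case), c = 116 (No broadband, case), d = 171.
Risk in exposed = 805/1500 = 0.53667; risk in unexposed = 116/287 = 0.40418.
RR = 0.53667 / 0.40418 = 1.32779
The risk among the exposed is 1.33 times that among the unexposed.

1.328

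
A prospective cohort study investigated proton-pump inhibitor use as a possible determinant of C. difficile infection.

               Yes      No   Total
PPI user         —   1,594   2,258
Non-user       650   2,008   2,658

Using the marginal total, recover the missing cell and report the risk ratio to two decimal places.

The missing cell is in the exposed row: 2258 − 1594 = 664.
So a = 664, b = 1594, c = 650, d = 2008.
RR = [a/(a+b)] / [c/(c+d)] = (664/2258) / (650/2658) = 0.29407/0.24454 = 1.20250

1.20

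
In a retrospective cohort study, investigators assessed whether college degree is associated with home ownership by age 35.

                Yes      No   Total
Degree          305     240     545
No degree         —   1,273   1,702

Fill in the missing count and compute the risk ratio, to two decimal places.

The missing cell is in the unexposed row: 1702 − 1273 = 429.
So a = 305, b = 240, c = 429, d = 1273.
RR = [a/(a+b)] / [c/(c+d)] = (305/545) / (429/1702) = 0.55963/0.25206 = 2.22027

2.22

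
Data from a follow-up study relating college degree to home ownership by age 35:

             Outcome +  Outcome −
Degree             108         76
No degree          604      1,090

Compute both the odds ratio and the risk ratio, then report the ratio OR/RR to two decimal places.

1.56

Cells: a = 108, b = 76, c = 604, d = 1090.
OR = (108·1090)/(76·604) = 117720/45904 = 2.56448
Risk in exposed = 108/184 = 0.58696; risk in unexposed = 604/1694 = 0.35655; RR = 1.64620
OR/RR = 2.56448 / 1.64620 = 1.55782
The outcome is not rare, so the OR lies further from 1 than the RR.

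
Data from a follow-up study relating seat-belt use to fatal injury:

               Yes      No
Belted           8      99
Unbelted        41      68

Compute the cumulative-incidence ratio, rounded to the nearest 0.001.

0.199

Cells: a = 8, b = 99, c = 41, d = 68.
Risk in exposed = 8/107 = 0.07477; risk in unexposed = 41/109 = 0.37615.
RR = 0.07477 / 0.37615 = 0.19877
The risk is 80% lower among the exposed than among the unexposed.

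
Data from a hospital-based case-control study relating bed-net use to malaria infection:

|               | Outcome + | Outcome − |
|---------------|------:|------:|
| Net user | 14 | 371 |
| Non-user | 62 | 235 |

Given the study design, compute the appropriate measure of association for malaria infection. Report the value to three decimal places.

Cells: a = 14, b = 371, c = 62, d = 235.
This is a hospital-based case-control study: participants were sampled on outcome status, so risks in the source population cannot be estimated directly — relative risk is not valid here. The odds ratio is the appropriate measure.
OR = (a·d)/(b·c) = (14 × 235) / (371 × 62) = 3290 / 23002 = 0.14303

0.143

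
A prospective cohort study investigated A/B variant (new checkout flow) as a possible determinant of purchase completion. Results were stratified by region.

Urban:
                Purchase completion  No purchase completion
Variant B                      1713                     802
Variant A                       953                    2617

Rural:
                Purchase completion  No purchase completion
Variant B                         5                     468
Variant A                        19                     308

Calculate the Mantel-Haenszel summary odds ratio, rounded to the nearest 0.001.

5.403

OR_MH = Σ(aᵢdᵢ/nᵢ) / Σ(bᵢcᵢ/nᵢ), where nᵢ is the stratum total.
Stratum 1 (Urban): n = 6085; a·d/n = 1713·2617/6085 = 736.7167; b·c/n = 802·953/6085 = 125.6049
Stratum 2 (Rural): n = 800; a·d/n = 5·308/800 = 1.9250; b·c/n = 468·19/800 = 11.1150
OR_MH = (736.7167 + 1.9250) / (125.6049 + 11.1150) = 738.6417 / 136.7199 = 5.40259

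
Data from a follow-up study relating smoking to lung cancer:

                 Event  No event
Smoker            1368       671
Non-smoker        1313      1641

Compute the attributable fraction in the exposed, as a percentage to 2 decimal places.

33.75

Cells: a = 1368, b = 671, c = 1313, d = 1641.
Risk in exposed = 1368/2039 = 0.67092; risk in unexposed = 1313/2954 = 0.44448.
RR = 0.67092/0.44448 = 1.50944
AR% = (RR − 1)/RR × 100 = (1.50944 − 1)/1.50944 × 100 = 33.7501%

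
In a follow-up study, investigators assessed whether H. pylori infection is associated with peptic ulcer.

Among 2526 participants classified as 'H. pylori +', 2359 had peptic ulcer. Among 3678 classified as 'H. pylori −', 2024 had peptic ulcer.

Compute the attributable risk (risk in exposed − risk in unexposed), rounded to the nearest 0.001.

0.384

From the description: a = 2359, b = 167, c = 2024, d = 1654.
Risk in exposed = 2359/2526 = 0.933888; risk in unexposed = 2024/3678 = 0.550299.
Risk difference = 0.933888 − 0.550299 = 0.383588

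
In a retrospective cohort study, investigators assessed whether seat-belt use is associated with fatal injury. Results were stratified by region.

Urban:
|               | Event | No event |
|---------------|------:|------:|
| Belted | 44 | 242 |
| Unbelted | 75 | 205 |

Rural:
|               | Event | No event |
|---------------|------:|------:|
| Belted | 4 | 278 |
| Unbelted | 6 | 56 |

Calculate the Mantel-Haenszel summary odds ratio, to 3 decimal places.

0.449

OR_MH = Σ(aᵢdᵢ/nᵢ) / Σ(bᵢcᵢ/nᵢ), where nᵢ is the stratum total.
Stratum 1 (Urban): n = 566; a·d/n = 44·205/566 = 15.9364; b·c/n = 242·75/566 = 32.0671
Stratum 2 (Rural): n = 344; a·d/n = 4·56/344 = 0.6512; b·c/n = 278·6/344 = 4.8488
OR_MH = (15.9364 + 0.6512) / (32.0671 + 4.8488) = 16.5876 / 36.9160 = 0.44933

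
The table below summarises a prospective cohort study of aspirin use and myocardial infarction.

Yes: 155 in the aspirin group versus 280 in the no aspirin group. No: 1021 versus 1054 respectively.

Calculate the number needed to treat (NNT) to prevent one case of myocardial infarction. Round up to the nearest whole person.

13

Risk in treated group = 155/1176 = 0.13180; risk in control = 280/1334 = 0.20990.
Absolute risk reduction = 0.20990 − 0.13180 = 0.07809
NNT = 1 / ARR = 1 / 0.07809 = 12.805 → round up → 13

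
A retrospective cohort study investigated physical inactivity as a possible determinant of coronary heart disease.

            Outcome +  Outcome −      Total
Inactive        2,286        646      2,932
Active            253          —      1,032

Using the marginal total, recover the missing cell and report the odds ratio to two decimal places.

The missing cell is in the unexposed row: 1032 − 253 = 779.
So a = 2286, b = 646, c = 253, d = 779.
OR = (a·d)/(b·c) = (2286 × 779) / (646 × 253) = 1780794 / 163438 = 10.89584

10.90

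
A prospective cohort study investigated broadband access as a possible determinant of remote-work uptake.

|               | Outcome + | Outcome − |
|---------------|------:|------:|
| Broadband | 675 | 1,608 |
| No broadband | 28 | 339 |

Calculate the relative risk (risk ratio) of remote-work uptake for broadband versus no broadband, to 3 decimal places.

3.875

Cells: a = 675, b = 1608, c = 28, d = 339.
Risk in exposed = 675/2283 = 0.29566; risk in unexposed = 28/367 = 0.07629.
RR = 0.29566 / 0.07629 = 3.87531
The risk among the exposed is 3.88 times that among the unexposed.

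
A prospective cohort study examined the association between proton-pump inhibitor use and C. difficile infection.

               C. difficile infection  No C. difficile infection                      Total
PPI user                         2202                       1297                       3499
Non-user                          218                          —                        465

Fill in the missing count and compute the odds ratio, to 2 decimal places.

1.92

The missing cell is in the unexposed row: 465 − 218 = 247.
So a = 2202, b = 1297, c = 218, d = 247.
OR = (a·d)/(b·c) = (2202 × 247) / (1297 × 218) = 543894 / 282746 = 1.92361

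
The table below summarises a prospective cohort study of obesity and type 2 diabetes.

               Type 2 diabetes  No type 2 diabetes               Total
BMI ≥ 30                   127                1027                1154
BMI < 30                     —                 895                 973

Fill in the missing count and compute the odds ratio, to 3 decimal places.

The missing cell is in the unexposed row: 973 − 895 = 78.
So a = 127, b = 1027, c = 78, d = 895.
OR = (a·d)/(b·c) = (127 × 895) / (1027 × 78) = 113665 / 80106 = 1.41893

1.419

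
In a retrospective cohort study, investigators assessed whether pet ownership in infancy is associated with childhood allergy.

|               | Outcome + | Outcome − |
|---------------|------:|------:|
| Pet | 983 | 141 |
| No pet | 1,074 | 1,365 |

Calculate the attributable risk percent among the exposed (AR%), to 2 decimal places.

Cells: a = 983, b = 141, c = 1074, d = 1365.
Risk in exposed = 983/1124 = 0.87456; risk in unexposed = 1074/2439 = 0.44034.
RR = 0.87456/0.44034 = 1.98607
AR% = (RR − 1)/RR × 100 = (1.98607 − 1)/1.98607 × 100 = 49.6493%

49.65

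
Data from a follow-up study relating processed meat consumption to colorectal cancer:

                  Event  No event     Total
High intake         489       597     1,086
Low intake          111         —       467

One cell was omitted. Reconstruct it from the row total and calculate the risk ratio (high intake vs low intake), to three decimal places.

1.894

The missing cell is in the unexposed row: 467 − 111 = 356.
So a = 489, b = 597, c = 111, d = 356.
RR = [a/(a+b)] / [c/(c+d)] = (489/1086) / (111/467) = 0.45028/0.23769 = 1.89441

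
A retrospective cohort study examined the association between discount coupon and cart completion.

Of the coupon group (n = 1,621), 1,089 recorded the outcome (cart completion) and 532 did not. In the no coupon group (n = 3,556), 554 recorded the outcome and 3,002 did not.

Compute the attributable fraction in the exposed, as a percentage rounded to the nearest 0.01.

From the description: a = 1089, b = 532, c = 554, d = 3002.
Risk in exposed = 1089/1621 = 0.67181; risk in unexposed = 554/3556 = 0.15579.
RR = 0.67181/0.15579 = 4.31218
AR% = (RR − 1)/RR × 100 = (4.31218 − 1)/4.31218 × 100 = 76.8099%

76.81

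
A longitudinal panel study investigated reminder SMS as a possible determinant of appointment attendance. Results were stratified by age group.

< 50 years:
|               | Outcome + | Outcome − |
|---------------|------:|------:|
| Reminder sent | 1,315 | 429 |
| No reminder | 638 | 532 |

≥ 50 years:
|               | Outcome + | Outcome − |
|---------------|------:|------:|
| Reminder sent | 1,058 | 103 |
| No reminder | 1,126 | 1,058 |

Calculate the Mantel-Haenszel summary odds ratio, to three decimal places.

OR_MH = Σ(aᵢdᵢ/nᵢ) / Σ(bᵢcᵢ/nᵢ), where nᵢ is the stratum total.
Stratum 1 (< 50 years): n = 2914; a·d/n = 1315·532/2914 = 240.0755; b·c/n = 429·638/2914 = 93.9266
Stratum 2 (≥ 50 years): n = 3345; a·d/n = 1058·1058/3345 = 334.6380; b·c/n = 103·1126/3345 = 34.6720
OR_MH = (240.0755 + 334.6380) / (93.9266 + 34.6720) = 574.7135 / 128.5986 = 4.46905

4.469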